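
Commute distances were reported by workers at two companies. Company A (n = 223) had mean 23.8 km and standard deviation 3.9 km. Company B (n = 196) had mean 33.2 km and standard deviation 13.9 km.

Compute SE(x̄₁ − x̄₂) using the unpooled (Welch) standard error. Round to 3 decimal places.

Per-group SEs: s₁/√n₁ = 3.9/√223 = 0.2612, s₂/√n₂ = 13.9/√196 = 0.9929.
Unpooled SE of the difference: √(0.06822544 + 0.98585041) = 1.0267.

1.027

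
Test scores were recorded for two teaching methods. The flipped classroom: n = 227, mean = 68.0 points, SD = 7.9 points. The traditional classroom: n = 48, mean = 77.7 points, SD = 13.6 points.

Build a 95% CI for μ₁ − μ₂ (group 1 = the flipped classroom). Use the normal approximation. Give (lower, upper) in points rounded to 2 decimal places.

(-13.68, -5.72)

Standard errors of each mean: 7.9/√227 = 0.5243 and 13.6/√48 = 1.9630.
SE(x̄₁ − x̄₂) = √(0.5243² + 1.9630²) = 2.0318 for independent samples with unequal variances.
With z* = 1.960, the margin is 1.960 × 2.0318 = 3.9823.
x̄₁ − x̄₂ = 68.0 − 77.7 = -9.7000; the interval is -9.7000 ± 3.9823 = (-13.68, -5.72).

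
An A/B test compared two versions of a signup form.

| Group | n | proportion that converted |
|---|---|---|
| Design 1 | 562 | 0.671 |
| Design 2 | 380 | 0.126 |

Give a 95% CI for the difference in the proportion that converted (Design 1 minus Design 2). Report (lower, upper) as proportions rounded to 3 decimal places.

The two standard errors are √(0.6710×0.3290/562) = 0.01982 and √(0.1260×0.8740/380) = 0.01702.
Because the samples are independent, SE_diff = √(0.01982² + 0.01702²) = 0.02612.
Using z* = 1.960 for 95%, ME = 1.960 × 0.02612 = 0.05120.
p̂₁ − p̂₂ = 0.5450; interval 0.5450 ± 0.05120 gives (0.494, 0.596).

(0.494, 0.596)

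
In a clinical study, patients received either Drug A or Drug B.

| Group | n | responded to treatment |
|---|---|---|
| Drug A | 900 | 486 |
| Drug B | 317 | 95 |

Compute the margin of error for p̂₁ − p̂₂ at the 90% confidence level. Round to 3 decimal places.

Sample proportions: 486/900 = 0.5400, 95/317 = 0.2997.
Each SE is √(p̂(1−p̂)/n): √(0.5400·0.4600/900) = 0.01661 and √(0.2997·0.7003/317) = 0.02573.
SE(p̂₁ − p̂₂) = √(SE₁² + SE₂²) = √(0.0002758921 + 0.0006620329) = 0.03063, since the two samples are independent.
At 90% confidence z* = 1.645; margin = 1.645 × 0.03063 = 0.05039.

0.050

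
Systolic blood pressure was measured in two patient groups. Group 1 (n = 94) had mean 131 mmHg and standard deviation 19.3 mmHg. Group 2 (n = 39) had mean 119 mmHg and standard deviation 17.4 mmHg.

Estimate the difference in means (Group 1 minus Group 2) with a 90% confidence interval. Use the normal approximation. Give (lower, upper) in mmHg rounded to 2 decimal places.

(6.37, 17.63)

Per-group SEs: s₁/√n₁ = 19.3/√94 = 1.9906, s₂/√n₂ = 17.4/√39 = 2.7862.
Unpooled SE of the difference: √(3.96248836 + 7.76291044) = 3.4242.
Margin of error = z* · SE = 1.645 × 3.4242 = 5.6328.
x̄₁ − x̄₂ = 131 − 119 = 12.0000.
CI: 12.0000 ± 5.6328 = (6.37, 17.63).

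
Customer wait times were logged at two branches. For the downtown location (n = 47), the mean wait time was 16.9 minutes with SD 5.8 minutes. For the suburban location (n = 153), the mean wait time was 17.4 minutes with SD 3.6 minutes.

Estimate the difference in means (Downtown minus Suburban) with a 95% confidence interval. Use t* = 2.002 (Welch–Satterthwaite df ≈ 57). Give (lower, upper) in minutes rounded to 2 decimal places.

(-2.29, 1.29)

SE₁ = s₁/√n₁ = 5.8/√47 = 0.8460; SE₂ = 3.6/√153 = 0.2910.
Independent samples, unequal variances: SE_diff = √(SE₁² + SE₂²) = √(0.715716 + 0.084681) = 0.8946.
t* = 2.002, so margin of error = 2.002 × 0.8946 = 1.7910.
Difference in means = 16.9 − 17.4 = -0.5000.
-0.5000 ± 1.7910 → (-2.29, 1.29).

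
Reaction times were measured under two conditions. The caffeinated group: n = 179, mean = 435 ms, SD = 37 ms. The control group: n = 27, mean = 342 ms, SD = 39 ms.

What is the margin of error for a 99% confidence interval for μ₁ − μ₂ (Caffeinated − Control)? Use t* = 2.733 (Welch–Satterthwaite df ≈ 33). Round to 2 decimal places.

Per-group SEs: s₁/√n₁ = 37/√179 = 2.7655, s₂/√n₂ = 39/√27 = 7.5056.
Unpooled SE of the difference: √(7.64799025 + 56.33403136) = 7.9989.
Margin of error = t* · SE = 2.733 × 7.9989 = 21.8610.

21.86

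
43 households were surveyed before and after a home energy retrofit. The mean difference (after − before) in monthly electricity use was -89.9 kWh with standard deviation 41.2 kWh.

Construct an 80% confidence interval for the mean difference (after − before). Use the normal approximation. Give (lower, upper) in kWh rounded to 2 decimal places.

Paired design: SE = s_d/√n = 41.2/√43 = 6.2829.
z* = 1.282; margin of error = 1.282 × 6.2829 = 8.0547.
-89.9 ± 8.0547 → (-97.95, -81.85).

(-97.95, -81.85)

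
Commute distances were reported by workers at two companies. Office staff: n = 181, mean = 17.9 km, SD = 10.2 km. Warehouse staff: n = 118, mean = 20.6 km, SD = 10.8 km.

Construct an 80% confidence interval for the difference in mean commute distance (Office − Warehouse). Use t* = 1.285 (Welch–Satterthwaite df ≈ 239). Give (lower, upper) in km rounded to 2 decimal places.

(-4.31, -1.09)

SE₁ = s₁/√n₁ = 10.2/√181 = 0.7582; SE₂ = 10.8/√118 = 0.9942.
Independent samples, unequal variances: SE_diff = √(SE₁² + SE₂²) = √(0.57486724 + 0.98843364) = 1.2503.
t* = 1.285, so margin of error = 1.285 × 1.2503 = 1.6066.
Difference in means = 17.9 − 20.6 = -2.7000.
-2.7000 ± 1.6066 → (-4.31, -1.09).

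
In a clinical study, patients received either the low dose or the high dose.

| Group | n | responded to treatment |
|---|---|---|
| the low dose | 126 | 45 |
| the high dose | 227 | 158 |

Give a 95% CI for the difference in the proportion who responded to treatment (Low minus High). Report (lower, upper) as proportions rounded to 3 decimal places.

(-0.442, -0.236)

p̂₁ = 45/126 = 0.3571 and p̂₂ = 158/227 = 0.6960.
SE₁ = √(p̂₁(1−p̂₁)/n₁) = √(0.3571·0.6429/126) = 0.04269; SE₂ = √(0.6960·0.3040/227) = 0.03053.
Independent samples: SE of the difference = √(SE₁² + SE₂²) = √(0.0018224361 + 0.0009320809) = 0.05248.
z* for 95% confidence is 1.960, so the margin of error is 1.960 × 0.05248 = 0.10286.
Point estimate p̂₁ − p̂₂ = 0.3571 − 0.6960 = -0.3389.
-0.3389 ± 0.10286 → (-0.442, -0.236).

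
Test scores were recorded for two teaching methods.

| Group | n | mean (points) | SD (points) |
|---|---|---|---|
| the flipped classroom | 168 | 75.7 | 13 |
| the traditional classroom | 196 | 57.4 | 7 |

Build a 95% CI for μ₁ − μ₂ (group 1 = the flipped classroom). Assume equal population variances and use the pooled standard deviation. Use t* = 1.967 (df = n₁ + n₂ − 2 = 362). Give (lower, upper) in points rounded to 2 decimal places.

Pooled variance s_p² = [167·13² + 195·7²] / (168+196−2) = 104.3591, so s_p = 10.2156.
SE_diff = s_p·√(1/n₁ + 1/n₂) = 10.2156·√(1/168 + 1/196) = 1.0741.
t* = 1.967; margin = 1.967 × 1.0741 = 2.1128.
Difference = 75.7 − 57.4 = 18.3000.
18.3000 ± 2.1128 → (16.19, 20.41).

(16.19, 20.41)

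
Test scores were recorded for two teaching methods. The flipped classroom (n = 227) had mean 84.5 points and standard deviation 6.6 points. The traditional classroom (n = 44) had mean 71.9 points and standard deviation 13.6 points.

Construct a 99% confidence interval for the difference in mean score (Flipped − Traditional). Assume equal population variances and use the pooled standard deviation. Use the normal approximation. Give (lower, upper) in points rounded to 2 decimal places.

Pooled variance s_p² = [226·6.6² + 43·13.6²] / (227+44−2) = 66.1630, so s_p = 8.1341.
SE_diff = s_p·√(1/n₁ + 1/n₂) = 8.1341·√(1/227 + 1/44) = 1.3398.
z* = 2.576; margin = 2.576 × 1.3398 = 3.4513.
Difference = 84.5 − 71.9 = 12.6000.
12.6000 ± 3.4513 → (9.15, 16.05).

(9.15, 16.05)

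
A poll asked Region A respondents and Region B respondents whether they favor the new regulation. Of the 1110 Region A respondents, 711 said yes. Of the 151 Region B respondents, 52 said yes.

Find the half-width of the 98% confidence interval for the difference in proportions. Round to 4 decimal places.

First, p̂₁ = 711/1110 = 0.6405; p̂₂ = 52/151 = 0.3444.
The two standard errors are √(0.6405×0.3595/1110) = 0.01440 and √(0.3444×0.6556/151) = 0.03867.
Because the samples are independent, SE_diff = √(0.01440² + 0.03867²) = 0.04126.
Using z* = 2.326 for 98%, ME = 2.326 × 0.04126 = 0.09597.

0.0960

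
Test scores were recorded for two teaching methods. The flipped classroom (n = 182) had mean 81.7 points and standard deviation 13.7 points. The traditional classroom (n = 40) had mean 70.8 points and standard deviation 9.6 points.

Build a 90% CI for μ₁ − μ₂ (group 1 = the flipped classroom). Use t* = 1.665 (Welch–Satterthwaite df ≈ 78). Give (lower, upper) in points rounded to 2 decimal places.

Standard errors of each mean: 13.7/√182 = 1.0155 and 9.6/√40 = 1.5179.
SE(x̄₁ − x̄₂) = √(1.0155² + 1.5179²) = 1.8263 for independent samples with unequal variances.
With t* = 1.665, the margin is 1.665 × 1.8263 = 3.0408.
x̄₁ − x̄₂ = 81.7 − 70.8 = 10.9000; the interval is 10.9000 ± 3.0408 = (7.86, 13.94).

(7.86, 13.94)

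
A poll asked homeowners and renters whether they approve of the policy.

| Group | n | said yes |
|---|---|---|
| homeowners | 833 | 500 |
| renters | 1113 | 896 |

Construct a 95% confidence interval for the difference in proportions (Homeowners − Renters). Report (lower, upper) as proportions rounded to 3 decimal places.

First, p̂₁ = 500/833 = 0.6002; p̂₂ = 896/1113 = 0.8050.
The two standard errors are √(0.6002×0.3998/833) = 0.01697 and √(0.8050×0.1950/1113) = 0.01188.
Because the samples are independent, SE_diff = √(0.01697² + 0.01188²) = 0.02072.
Using z* = 1.960 for 95%, ME = 1.960 × 0.02072 = 0.04061.
p̂₁ − p̂₂ = -0.2048; interval -0.2048 ± 0.04061 gives (-0.245, -0.164).

(-0.245, -0.164)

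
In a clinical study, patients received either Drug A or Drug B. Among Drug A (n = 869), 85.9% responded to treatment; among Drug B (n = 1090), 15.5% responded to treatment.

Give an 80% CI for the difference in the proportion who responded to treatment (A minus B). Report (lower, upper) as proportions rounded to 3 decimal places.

SE₁ = √(p̂₁(1−p̂₁)/n₁) = √(0.8590·0.1410/869) = 0.01181; SE₂ = √(0.1550·0.8450/1090) = 0.01096.
Independent samples: SE of the difference = √(SE₁² + SE₂²) = √(0.0001394761 + 0.0001201216) = 0.01611.
z* for 80% confidence is 1.282, so the margin of error is 1.282 × 0.01611 = 0.02065.
Point estimate p̂₁ − p̂₂ = 0.8590 − 0.1550 = 0.7040.
0.7040 ± 0.02065 → (0.683, 0.725).

(0.683, 0.725)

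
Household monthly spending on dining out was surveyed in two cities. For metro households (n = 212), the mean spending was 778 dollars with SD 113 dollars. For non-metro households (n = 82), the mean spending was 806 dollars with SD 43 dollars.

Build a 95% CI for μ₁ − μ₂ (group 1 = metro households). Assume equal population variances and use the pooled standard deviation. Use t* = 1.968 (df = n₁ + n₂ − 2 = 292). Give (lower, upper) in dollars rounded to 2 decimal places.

s_p = √[((n₁−1)s₁² + (n₂−1)s₂²)/(n₁+n₂−2)] = √[(211·113² + 81·43²)/292] = 98.6905.
SE = 98.6905·√(1/212 + 1/82) = 12.8344.
With t* = 1.968, margin = 1.968 × 12.8344 = 25.2581.
x̄₁ − x̄₂ = 778 − 806 = -28.0000; interval -28.0000 ± 25.2581 = (-53.26, -2.74).

(-53.26, -2.74)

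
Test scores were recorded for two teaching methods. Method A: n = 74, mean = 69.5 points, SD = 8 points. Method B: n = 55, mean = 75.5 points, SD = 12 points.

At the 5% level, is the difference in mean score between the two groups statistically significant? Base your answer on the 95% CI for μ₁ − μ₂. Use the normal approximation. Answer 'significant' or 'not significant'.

SE₁ = s₁/√n₁ = 8/√74 = 0.9300; SE₂ = 12/√55 = 1.6181.
Independent samples, unequal variances: SE_diff = √(SE₁² + SE₂²) = √(0.8649 + 2.61824761) = 1.8663.
z* = 1.960, so margin of error = 1.960 × 1.8663 = 3.6579.
Difference in means = 69.5 − 75.5 = -6.0000.
-6.0000 ± 3.6579 → (-9.6579, -2.3421).
The interval (-9.6579, -2.3421) does not contain 0, so the difference is significant.

significant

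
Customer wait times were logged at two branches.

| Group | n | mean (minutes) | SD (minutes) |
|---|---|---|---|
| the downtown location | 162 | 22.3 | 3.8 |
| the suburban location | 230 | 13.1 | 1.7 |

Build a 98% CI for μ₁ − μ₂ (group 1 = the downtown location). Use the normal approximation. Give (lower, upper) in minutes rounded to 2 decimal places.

(8.46, 9.94)

Per-group SEs: s₁/√n₁ = 3.8/√162 = 0.2986, s₂/√n₂ = 1.7/√230 = 0.1121.
Unpooled SE of the difference: √(0.08916196 + 0.01256641) = 0.3189.
Margin of error = z* · SE = 2.326 × 0.3189 = 0.7418.
x̄₁ − x̄₂ = 22.3 − 13.1 = 9.2000.
CI: 9.2000 ± 0.7418 = (8.46, 9.94).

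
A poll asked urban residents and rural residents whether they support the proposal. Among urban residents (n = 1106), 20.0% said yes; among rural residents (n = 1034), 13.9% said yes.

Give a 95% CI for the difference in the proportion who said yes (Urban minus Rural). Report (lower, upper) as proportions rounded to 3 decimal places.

(0.029, 0.093)

SE₁ = √(p̂₁(1−p̂₁)/n₁) = √(0.2000·0.8000/1106) = 0.01203; SE₂ = √(0.1390·0.8610/1034) = 0.01076.
Independent samples: SE of the difference = √(SE₁² + SE₂²) = √(0.0001447209 + 0.0001157776) = 0.01614.
z* for 95% confidence is 1.960, so the margin of error is 1.960 × 0.01614 = 0.03163.
Point estimate p̂₁ − p̂₂ = 0.2000 − 0.1390 = 0.0610.
0.0610 ± 0.03163 → (0.029, 0.093).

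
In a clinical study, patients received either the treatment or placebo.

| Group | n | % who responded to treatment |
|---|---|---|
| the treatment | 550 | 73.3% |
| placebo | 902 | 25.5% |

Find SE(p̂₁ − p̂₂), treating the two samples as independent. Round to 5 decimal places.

The two standard errors are √(0.7330×0.2670/550) = 0.01886 and √(0.2550×0.7450/902) = 0.01451.
Because the samples are independent, SE_diff = √(0.01886² + 0.01451²) = 0.02380.

0.02380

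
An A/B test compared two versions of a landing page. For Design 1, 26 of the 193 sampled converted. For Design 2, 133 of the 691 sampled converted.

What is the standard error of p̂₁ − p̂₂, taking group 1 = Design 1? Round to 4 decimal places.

Sample proportions: 26/193 = 0.1347, 133/691 = 0.1925.
Each SE is √(p̂(1−p̂)/n): √(0.1347·0.8653/193) = 0.02457 and √(0.1925·0.8075/691) = 0.01500.
SE(p̂₁ − p̂₂) = √(SE₁² + SE₂²) = √(0.0006036849 + 0.000225) = 0.02879, since the two samples are independent.

0.0288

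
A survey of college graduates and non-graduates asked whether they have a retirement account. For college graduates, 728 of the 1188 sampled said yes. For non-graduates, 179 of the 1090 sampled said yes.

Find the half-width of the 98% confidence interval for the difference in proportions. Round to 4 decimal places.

0.0420

First, p̂₁ = 728/1188 = 0.6128; p̂₂ = 179/1090 = 0.1642.
The two standard errors are √(0.6128×0.3872/1188) = 0.01413 and √(0.1642×0.8358/1090) = 0.01122.
Because the samples are independent, SE_diff = √(0.01413² + 0.01122²) = 0.01804.
Using z* = 2.326 for 98%, ME = 2.326 × 0.01804 = 0.04196.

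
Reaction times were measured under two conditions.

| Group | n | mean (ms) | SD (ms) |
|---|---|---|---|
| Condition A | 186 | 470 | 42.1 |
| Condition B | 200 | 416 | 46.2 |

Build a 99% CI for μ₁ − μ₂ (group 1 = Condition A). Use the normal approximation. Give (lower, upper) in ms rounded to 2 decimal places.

SE₁ = s₁/√n₁ = 42.1/√186 = 3.0869; SE₂ = 46.2/√200 = 3.2668.
Independent samples, unequal variances: SE_diff = √(SE₁² + SE₂²) = √(9.52895161 + 10.67198224) = 4.4945.
z* = 2.576, so margin of error = 2.576 × 4.4945 = 11.5778.
Difference in means = 470 − 416 = 54.0000.
54.0000 ± 11.5778 → (42.42, 65.58).

(42.42, 65.58)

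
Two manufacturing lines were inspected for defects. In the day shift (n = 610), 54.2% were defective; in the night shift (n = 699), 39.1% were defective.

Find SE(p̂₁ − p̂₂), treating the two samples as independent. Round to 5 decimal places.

The two standard errors are √(0.5420×0.4580/610) = 0.02017 and √(0.3910×0.6090/699) = 0.01846.
Because the samples are independent, SE_diff = √(0.02017² + 0.01846²) = 0.02734.

0.02734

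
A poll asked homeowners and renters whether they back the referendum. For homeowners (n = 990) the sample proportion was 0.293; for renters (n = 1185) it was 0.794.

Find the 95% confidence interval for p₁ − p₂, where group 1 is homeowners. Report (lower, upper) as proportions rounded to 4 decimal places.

Each SE is √(p̂(1−p̂)/n): √(0.2930·0.7070/990) = 0.01447 and √(0.7940·0.2060/1185) = 0.01175.
SE(p̂₁ − p̂₂) = √(SE₁² + SE₂²) = √(0.0002093809 + 0.0001380625) = 0.01864, since the two samples are independent.
At 95% confidence z* = 1.960; margin = 1.960 × 0.01864 = 0.03653.
The difference is 0.2930 − 0.7940 = -0.5010, so the interval is -0.5010 ± 0.03653 = (-0.5375, -0.4645).

(-0.5375, -0.4645)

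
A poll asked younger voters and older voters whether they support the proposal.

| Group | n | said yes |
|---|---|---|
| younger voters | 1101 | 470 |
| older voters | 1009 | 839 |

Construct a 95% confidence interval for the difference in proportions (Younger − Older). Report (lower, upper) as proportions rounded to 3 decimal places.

p̂₁ = 470/1101 = 0.4269 and p̂₂ = 839/1009 = 0.8315.
SE₁ = √(p̂₁(1−p̂₁)/n₁) = √(0.4269·0.5731/1101) = 0.01491; SE₂ = √(0.8315·0.1685/1009) = 0.01178.
Independent samples: SE of the difference = √(SE₁² + SE₂²) = √(0.0002223081 + 0.0001387684) = 0.01900.
z* for 95% confidence is 1.960, so the margin of error is 1.960 × 0.01900 = 0.03724.
Point estimate p̂₁ − p̂₂ = 0.4269 − 0.8315 = -0.4046.
-0.4046 ± 0.03724 → (-0.442, -0.367).

(-0.442, -0.367)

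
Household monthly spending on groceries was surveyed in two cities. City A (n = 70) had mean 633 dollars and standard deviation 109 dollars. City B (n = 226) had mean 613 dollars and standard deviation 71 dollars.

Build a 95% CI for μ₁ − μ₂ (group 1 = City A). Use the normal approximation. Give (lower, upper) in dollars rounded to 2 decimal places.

(-7.16, 47.16)

Standard errors of each mean: 109/√70 = 13.0280 and 71/√226 = 4.7228.
SE(x̄₁ − x̄₂) = √(13.0280² + 4.7228²) = 13.8576 for independent samples with unequal variances.
With z* = 1.960, the margin is 1.960 × 13.8576 = 27.1609.
x̄₁ − x̄₂ = 633 − 613 = 20.0000; the interval is 20.0000 ± 27.1609 = (-7.16, 47.16).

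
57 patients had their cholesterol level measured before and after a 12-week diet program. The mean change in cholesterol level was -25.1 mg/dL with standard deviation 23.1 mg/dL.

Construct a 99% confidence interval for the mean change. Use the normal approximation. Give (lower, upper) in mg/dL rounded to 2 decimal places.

(-32.98, -17.22)

Paired design: SE = s_d/√n = 23.1/√57 = 3.0597.
z* = 2.576; margin of error = 2.576 × 3.0597 = 7.8818.
-25.1 ± 7.8818 → (-32.98, -17.22).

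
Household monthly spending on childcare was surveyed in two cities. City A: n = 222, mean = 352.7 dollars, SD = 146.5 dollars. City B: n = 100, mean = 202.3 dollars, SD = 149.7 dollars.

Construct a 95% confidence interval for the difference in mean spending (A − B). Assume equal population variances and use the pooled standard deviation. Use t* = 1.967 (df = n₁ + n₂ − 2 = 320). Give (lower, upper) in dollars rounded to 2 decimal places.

s_p = √[((n₁−1)s₁² + (n₂−1)s₂²)/(n₁+n₂−2)] = √[(221·146.5² + 99·149.7²)/320] = 147.4974.
SE = 147.4974·√(1/222 + 1/100) = 17.7638.
With t* = 1.967, margin = 1.967 × 17.7638 = 34.9414.
x̄₁ − x̄₂ = 352.7 − 202.3 = 150.4000; interval 150.4000 ± 34.9414 = (115.46, 185.34).

(115.46, 185.34)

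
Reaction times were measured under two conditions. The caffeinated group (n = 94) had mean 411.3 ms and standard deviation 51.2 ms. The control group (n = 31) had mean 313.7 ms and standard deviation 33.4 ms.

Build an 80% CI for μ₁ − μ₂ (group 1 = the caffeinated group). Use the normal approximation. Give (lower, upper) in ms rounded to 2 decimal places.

Standard errors of each mean: 51.2/√94 = 5.2809 and 33.4/√31 = 5.9988.
SE(x̄₁ − x̄₂) = √(5.2809² + 5.9988²) = 7.9921 for independent samples with unequal variances.
With z* = 1.282, the margin is 1.282 × 7.9921 = 10.2459.
x̄₁ − x̄₂ = 411.3 − 313.7 = 97.6000; the interval is 97.6000 ± 10.2459 = (87.35, 107.85).

(87.35, 107.85)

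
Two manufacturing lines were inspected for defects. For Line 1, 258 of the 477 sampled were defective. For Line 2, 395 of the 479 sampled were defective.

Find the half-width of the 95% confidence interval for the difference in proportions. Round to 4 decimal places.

0.0562

First, p̂₁ = 258/477 = 0.5409; p̂₂ = 395/479 = 0.8246.
The two standard errors are √(0.5409×0.4591/477) = 0.02282 and √(0.8246×0.1754/479) = 0.01738.
Because the samples are independent, SE_diff = √(0.02282² + 0.01738²) = 0.02868.
Using z* = 1.960 for 95%, ME = 1.960 × 0.02868 = 0.05621.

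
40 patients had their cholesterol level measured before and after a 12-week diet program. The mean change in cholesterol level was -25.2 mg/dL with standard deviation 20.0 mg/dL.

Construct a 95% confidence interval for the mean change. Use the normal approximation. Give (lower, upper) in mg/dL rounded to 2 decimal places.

(-31.40, -19.00)

Paired design: SE = s_d/√n = 20.0/√40 = 3.1623.
z* = 1.960; margin of error = 1.960 × 3.1623 = 6.1981.
-25.2 ± 6.1981 → (-31.40, -19.00).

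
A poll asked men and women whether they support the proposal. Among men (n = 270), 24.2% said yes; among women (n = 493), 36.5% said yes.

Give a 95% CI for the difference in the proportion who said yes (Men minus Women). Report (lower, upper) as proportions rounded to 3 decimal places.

SE₁ = √(p̂₁(1−p̂₁)/n₁) = √(0.2420·0.7580/270) = 0.02607; SE₂ = √(0.3650·0.6350/493) = 0.02168.
Independent samples: SE of the difference = √(SE₁² + SE₂²) = √(0.0006796449 + 0.0004700224) = 0.03391.
z* for 95% confidence is 1.960, so the margin of error is 1.960 × 0.03391 = 0.06646.
Point estimate p̂₁ − p̂₂ = 0.2420 − 0.3650 = -0.1230.
-0.1230 ± 0.06646 → (-0.189, -0.057).

(-0.189, -0.057)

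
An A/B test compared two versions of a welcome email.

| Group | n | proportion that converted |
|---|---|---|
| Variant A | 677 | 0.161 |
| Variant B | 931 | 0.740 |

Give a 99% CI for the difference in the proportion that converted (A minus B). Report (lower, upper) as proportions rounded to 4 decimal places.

Each SE is √(p̂(1−p̂)/n): √(0.1610·0.8390/677) = 0.01413 and √(0.7400·0.2600/931) = 0.01438.
SE(p̂₁ − p̂₂) = √(SE₁² + SE₂²) = √(0.0001996569 + 0.0002067844) = 0.02016, since the two samples are independent.
At 99% confidence z* = 2.576; margin = 2.576 × 0.02016 = 0.05193.
The difference is 0.1610 − 0.7400 = -0.5790, so the interval is -0.5790 ± 0.05193 = (-0.6309, -0.5271).

(-0.6309, -0.5271)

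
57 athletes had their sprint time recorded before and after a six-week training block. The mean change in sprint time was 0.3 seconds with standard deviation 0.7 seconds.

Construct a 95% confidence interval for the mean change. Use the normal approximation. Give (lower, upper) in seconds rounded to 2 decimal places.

Paired design: SE = s_d/√n = 0.7/√57 = 0.0927.
z* = 1.960; margin of error = 1.960 × 0.0927 = 0.1817.
0.3 ± 0.1817 → (0.12, 0.48).

(0.12, 0.48)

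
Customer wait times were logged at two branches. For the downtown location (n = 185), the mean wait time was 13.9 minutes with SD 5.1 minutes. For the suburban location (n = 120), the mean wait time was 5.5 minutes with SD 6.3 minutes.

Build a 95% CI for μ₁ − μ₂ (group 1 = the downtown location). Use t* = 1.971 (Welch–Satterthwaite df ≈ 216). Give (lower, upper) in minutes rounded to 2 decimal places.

(7.05, 9.75)

SE₁ = s₁/√n₁ = 5.1/√185 = 0.3750; SE₂ = 6.3/√120 = 0.5751.
Independent samples, unequal variances: SE_diff = √(SE₁² + SE₂²) = √(0.140625 + 0.33074001) = 0.6866.
t* = 1.971, so margin of error = 1.971 × 0.6866 = 1.3533.
Difference in means = 13.9 − 5.5 = 8.4000.
8.4000 ± 1.3533 → (7.05, 9.75).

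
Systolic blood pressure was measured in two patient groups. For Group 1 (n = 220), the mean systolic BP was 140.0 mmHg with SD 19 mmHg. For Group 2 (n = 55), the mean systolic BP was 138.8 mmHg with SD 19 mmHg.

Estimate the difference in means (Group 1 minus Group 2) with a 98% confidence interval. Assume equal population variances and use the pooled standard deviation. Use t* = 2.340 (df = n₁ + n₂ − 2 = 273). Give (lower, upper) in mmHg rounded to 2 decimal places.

(-5.50, 7.90)

s_p = √[((n₁−1)s₁² + (n₂−1)s₂²)/(n₁+n₂−2)] = √[(219·19² + 54·19²)/273] = 19.0000.
SE = 19.0000·√(1/220 + 1/55) = 2.8644.
With t* = 2.340, margin = 2.340 × 2.8644 = 6.7027.
x̄₁ − x̄₂ = 140.0 − 138.8 = 1.2000; interval 1.2000 ± 6.7027 = (-5.50, 7.90).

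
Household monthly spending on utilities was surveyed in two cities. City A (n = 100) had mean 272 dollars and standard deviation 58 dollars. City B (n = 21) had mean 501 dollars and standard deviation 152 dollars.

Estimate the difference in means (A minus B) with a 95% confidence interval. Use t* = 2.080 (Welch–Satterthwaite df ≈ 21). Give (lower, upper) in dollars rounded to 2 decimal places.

Per-group SEs: s₁/√n₁ = 58/√100 = 5.8000, s₂/√n₂ = 152/√21 = 33.1691.
Unpooled SE of the difference: √(33.64 + 1100.18919481) = 33.6724.
Margin of error = t* · SE = 2.080 × 33.6724 = 70.0386.
x̄₁ − x̄₂ = 272 − 501 = -229.0000.
CI: -229.0000 ± 70.0386 = (-299.04, -158.96).

(-299.04, -158.96)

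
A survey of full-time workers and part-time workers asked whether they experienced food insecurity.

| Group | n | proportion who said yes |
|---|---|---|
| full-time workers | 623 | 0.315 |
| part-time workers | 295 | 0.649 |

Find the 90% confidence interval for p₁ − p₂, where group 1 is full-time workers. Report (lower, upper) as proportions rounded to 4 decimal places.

(-0.3890, -0.2790)

SE₁ = √(p̂₁(1−p̂₁)/n₁) = √(0.3150·0.6850/623) = 0.01861; SE₂ = √(0.6490·0.3510/295) = 0.02779.
Independent samples: SE of the difference = √(SE₁² + SE₂²) = √(0.0003463321 + 0.0007722841) = 0.03345.
z* for 90% confidence is 1.645, so the margin of error is 1.645 × 0.03345 = 0.05503.
Point estimate p̂₁ − p̂₂ = 0.3150 − 0.6490 = -0.3340.
-0.3340 ± 0.05503 → (-0.3890, -0.2790).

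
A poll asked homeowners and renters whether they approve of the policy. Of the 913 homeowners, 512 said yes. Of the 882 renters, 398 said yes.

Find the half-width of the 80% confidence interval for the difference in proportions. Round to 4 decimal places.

0.0301

p̂₁ = 512/913 = 0.5608 and p̂₂ = 398/882 = 0.4512.
SE₁ = √(p̂₁(1−p̂₁)/n₁) = √(0.5608·0.4392/913) = 0.01642; SE₂ = √(0.4512·0.5488/882) = 0.01676.
Independent samples: SE of the difference = √(SE₁² + SE₂²) = √(0.0002696164 + 0.0002808976) = 0.02346.
z* for 80% confidence is 1.282, so the margin of error is 1.282 × 0.02346 = 0.03008.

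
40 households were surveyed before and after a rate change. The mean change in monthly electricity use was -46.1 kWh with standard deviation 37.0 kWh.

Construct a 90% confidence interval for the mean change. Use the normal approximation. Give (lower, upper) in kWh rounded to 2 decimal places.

This is a matched-pairs design, so SE = s_d/√n = 37.0/√40 = 5.8502.
Margin = 1.645 × 5.8502 = 9.6236; the interval is -46.1 ± 9.6236 = (-55.72, -36.48).

(-55.72, -36.48)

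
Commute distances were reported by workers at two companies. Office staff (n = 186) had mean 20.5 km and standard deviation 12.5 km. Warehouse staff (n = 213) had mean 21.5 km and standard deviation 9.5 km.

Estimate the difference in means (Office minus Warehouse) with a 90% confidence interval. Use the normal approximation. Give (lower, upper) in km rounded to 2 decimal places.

Standard errors of each mean: 12.5/√186 = 0.9165 and 9.5/√213 = 0.6509.
SE(x̄₁ − x̄₂) = √(0.9165² + 0.6509²) = 1.1241 for independent samples with unequal variances.
With z* = 1.645, the margin is 1.645 × 1.1241 = 1.8491.
x̄₁ − x̄₂ = 20.5 − 21.5 = -1.0000; the interval is -1.0000 ± 1.8491 = (-2.85, 0.85).

(-2.85, 0.85)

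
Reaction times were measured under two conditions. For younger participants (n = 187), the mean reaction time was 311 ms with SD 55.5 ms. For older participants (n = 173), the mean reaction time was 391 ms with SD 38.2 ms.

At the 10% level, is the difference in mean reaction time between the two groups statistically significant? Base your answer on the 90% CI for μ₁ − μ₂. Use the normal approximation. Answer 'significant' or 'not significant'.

significant

SE₁ = s₁/√n₁ = 55.5/√187 = 4.0586; SE₂ = 38.2/√173 = 2.9043.
Independent samples, unequal variances: SE_diff = √(SE₁² + SE₂²) = √(16.47223396 + 8.43495849) = 4.9907.
z* = 1.645, so margin of error = 1.645 × 4.9907 = 8.2097.
Difference in means = 311 − 391 = -80.0000.
-80.0000 ± 8.2097 → (-88.2097, -71.7903).
The interval (-88.2097, -71.7903) does not contain 0, so the difference is significant.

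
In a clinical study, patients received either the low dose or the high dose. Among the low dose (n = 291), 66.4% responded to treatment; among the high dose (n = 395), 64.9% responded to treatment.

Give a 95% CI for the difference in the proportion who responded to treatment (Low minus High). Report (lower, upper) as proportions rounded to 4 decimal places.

The two standard errors are √(0.6640×0.3360/291) = 0.02769 and √(0.6490×0.3510/395) = 0.02401.
Because the samples are independent, SE_diff = √(0.02769² + 0.02401²) = 0.03665.
Using z* = 1.960 for 95%, ME = 1.960 × 0.03665 = 0.07183.
p̂₁ − p̂₂ = 0.0150; interval 0.0150 ± 0.07183 gives (-0.0568, 0.0868).

(-0.0568, 0.0868)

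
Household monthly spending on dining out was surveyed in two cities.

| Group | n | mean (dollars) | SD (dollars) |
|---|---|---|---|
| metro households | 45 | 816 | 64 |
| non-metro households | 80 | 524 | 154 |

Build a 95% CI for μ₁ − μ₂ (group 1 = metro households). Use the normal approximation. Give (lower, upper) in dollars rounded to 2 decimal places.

Per-group SEs: s₁/√n₁ = 64/√45 = 9.5406, s₂/√n₂ = 154/√80 = 17.2177.
Unpooled SE of the difference: √(91.02304836 + 296.44919329) = 19.6843.
Margin of error = z* · SE = 1.960 × 19.6843 = 38.5812.
x̄₁ − x̄₂ = 816 − 524 = 292.0000.
CI: 292.0000 ± 38.5812 = (253.42, 330.58).

(253.42, 330.58)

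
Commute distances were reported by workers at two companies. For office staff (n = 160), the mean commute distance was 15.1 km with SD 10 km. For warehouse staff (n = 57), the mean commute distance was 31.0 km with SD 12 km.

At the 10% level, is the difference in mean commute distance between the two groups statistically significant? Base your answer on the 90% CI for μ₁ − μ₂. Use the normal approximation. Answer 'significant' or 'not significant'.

Standard errors of each mean: 10/√160 = 0.7906 and 12/√57 = 1.5894.
SE(x̄₁ − x̄₂) = √(0.7906² + 1.5894²) = 1.7752 for independent samples with unequal variances.
With z* = 1.645, the margin is 1.645 × 1.7752 = 2.9202.
x̄₁ − x̄₂ = 15.1 − 31.0 = -15.9000; the interval is -15.9000 ± 2.9202 = (-18.8202, -12.9798).
The interval (-18.8202, -12.9798) does not contain 0, so the difference is significant.

significant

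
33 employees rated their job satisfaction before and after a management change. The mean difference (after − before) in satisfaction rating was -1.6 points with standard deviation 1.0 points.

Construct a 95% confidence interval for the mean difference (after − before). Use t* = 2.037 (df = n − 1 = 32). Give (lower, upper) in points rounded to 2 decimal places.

(-1.95, -1.25)

This is a matched-pairs design, so SE = s_d/√n = 1.0/√33 = 0.1741.
Margin = 2.037 × 0.1741 = 0.3546; the interval is -1.6 ± 0.3546 = (-1.95, -1.25).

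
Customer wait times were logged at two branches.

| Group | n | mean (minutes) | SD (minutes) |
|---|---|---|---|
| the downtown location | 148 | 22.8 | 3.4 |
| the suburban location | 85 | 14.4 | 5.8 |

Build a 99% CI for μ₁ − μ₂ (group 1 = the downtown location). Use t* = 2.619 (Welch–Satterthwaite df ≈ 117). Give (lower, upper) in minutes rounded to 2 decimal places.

(6.60, 10.20)

SE₁ = s₁/√n₁ = 3.4/√148 = 0.2795; SE₂ = 5.8/√85 = 0.6291.
Independent samples, unequal variances: SE_diff = √(SE₁² + SE₂²) = √(0.07812025 + 0.39576681) = 0.6884.
t* = 2.619, so margin of error = 2.619 × 0.6884 = 1.8029.
Difference in means = 22.8 − 14.4 = 8.4000.
8.4000 ± 1.8029 → (6.60, 10.20).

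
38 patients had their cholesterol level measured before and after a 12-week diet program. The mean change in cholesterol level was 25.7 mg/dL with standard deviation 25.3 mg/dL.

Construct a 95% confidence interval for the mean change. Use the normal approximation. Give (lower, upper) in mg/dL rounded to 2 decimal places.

(17.66, 33.74)

Paired design: SE = s_d/√n = 25.3/√38 = 4.1042.
z* = 1.960; margin of error = 1.960 × 4.1042 = 8.0442.
25.7 ± 8.0442 → (17.66, 33.74).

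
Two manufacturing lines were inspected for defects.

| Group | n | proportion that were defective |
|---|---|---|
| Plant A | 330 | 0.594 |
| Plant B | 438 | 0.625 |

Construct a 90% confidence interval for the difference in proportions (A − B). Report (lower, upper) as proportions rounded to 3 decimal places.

(-0.090, 0.028)

SE₁ = √(p̂₁(1−p̂₁)/n₁) = √(0.5940·0.4060/330) = 0.02703; SE₂ = √(0.6250·0.3750/438) = 0.02313.
Independent samples: SE of the difference = √(SE₁² + SE₂²) = √(0.0007306209 + 0.0005349969) = 0.03558.
z* for 90% confidence is 1.645, so the margin of error is 1.645 × 0.03558 = 0.05853.
Point estimate p̂₁ − p̂₂ = 0.5940 − 0.6250 = -0.0310.
-0.0310 ± 0.05853 → (-0.090, 0.028).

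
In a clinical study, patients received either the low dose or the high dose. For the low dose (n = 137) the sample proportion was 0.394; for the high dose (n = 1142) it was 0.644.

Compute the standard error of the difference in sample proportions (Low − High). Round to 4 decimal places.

The two standard errors are √(0.3940×0.6060/137) = 0.04175 and √(0.6440×0.3560/1142) = 0.01417.
Because the samples are independent, SE_diff = √(0.04175² + 0.01417²) = 0.04409.

0.0441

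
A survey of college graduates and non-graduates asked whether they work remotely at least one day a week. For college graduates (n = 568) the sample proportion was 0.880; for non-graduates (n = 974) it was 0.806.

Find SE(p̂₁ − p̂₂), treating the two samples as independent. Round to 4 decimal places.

Each SE is √(p̂(1−p̂)/n): √(0.8800·0.1200/568) = 0.01364 and √(0.8060·0.1940/974) = 0.01267.
SE(p̂₁ − p̂₂) = √(SE₁² + SE₂²) = √(0.0001860496 + 0.0001605289) = 0.01862, since the two samples are independent.

0.0186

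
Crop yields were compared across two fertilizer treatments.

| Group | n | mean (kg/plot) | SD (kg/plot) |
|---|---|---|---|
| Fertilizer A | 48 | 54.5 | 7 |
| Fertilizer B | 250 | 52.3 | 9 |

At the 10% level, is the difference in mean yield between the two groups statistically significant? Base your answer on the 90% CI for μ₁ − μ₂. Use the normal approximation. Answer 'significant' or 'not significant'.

significant

SE₁ = s₁/√n₁ = 7/√48 = 1.0104; SE₂ = 9/√250 = 0.5692.
Independent samples, unequal variances: SE_diff = √(SE₁² + SE₂²) = √(1.02090816 + 0.32398864) = 1.1597.
z* = 1.645, so margin of error = 1.645 × 1.1597 = 1.9077.
Difference in means = 54.5 − 52.3 = 2.2000.
2.2000 ± 1.9077 → (0.2923, 4.1077).
The interval (0.2923, 4.1077) does not contain 0, so the difference is significant.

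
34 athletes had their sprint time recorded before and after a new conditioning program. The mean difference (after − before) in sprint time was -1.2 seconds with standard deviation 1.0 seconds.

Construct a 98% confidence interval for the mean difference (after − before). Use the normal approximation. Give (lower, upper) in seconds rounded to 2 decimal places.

(-1.60, -0.80)

This is a matched-pairs design, so SE = s_d/√n = 1.0/√34 = 0.1715.
Margin = 2.326 × 0.1715 = 0.3989; the interval is -1.2 ± 0.3989 = (-1.60, -0.80).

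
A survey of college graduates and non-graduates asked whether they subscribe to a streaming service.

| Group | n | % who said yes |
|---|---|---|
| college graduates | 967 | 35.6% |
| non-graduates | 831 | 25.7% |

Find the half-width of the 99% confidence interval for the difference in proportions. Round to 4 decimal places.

Each SE is √(p̂(1−p̂)/n): √(0.3560·0.6440/967) = 0.01540 and √(0.2570·0.7430/831) = 0.01516.
SE(p̂₁ − p̂₂) = √(SE₁² + SE₂²) = √(0.00023716 + 0.0002298256) = 0.02161, since the two samples are independent.
At 99% confidence z* = 2.576; margin = 2.576 × 0.02161 = 0.05567.

0.0557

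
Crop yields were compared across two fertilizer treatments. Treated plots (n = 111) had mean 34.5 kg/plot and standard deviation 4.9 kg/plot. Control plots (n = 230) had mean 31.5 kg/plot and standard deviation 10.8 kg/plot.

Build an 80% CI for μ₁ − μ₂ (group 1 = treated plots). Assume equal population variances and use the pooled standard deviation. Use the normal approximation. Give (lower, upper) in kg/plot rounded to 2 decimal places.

(1.62, 4.38)

Pooled variance s_p² = [110·4.9² + 229·10.8²] / (111+230−2) = 86.5831, so s_p = 9.3050.
SE_diff = s_p·√(1/n₁ + 1/n₂) = 9.3050·√(1/111 + 1/230) = 1.0754.
z* = 1.282; margin = 1.282 × 1.0754 = 1.3787.
Difference = 34.5 − 31.5 = 3.0000.
3.0000 ± 1.3787 → (1.62, 4.38).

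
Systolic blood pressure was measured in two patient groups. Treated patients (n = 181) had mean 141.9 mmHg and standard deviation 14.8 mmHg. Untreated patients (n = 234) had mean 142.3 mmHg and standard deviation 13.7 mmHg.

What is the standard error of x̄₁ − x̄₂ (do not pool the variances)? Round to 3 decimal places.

1.419

Standard errors of each mean: 14.8/√181 = 1.1001 and 13.7/√234 = 0.8956.
SE(x̄₁ − x̄₂) = √(1.1001² + 0.8956²) = 1.4186 for independent samples with unequal variances.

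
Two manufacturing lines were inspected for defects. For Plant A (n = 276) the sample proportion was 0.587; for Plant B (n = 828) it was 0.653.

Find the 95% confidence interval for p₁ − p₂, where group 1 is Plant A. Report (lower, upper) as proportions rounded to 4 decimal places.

The two standard errors are √(0.5870×0.4130/276) = 0.02964 and √(0.6530×0.3470/828) = 0.01654.
Because the samples are independent, SE_diff = √(0.02964² + 0.01654²) = 0.03394.
Using z* = 1.960 for 95%, ME = 1.960 × 0.03394 = 0.06652.
p̂₁ − p̂₂ = -0.0660; interval -0.0660 ± 0.06652 gives (-0.1325, 0.0005).

(-0.1325, 0.0005)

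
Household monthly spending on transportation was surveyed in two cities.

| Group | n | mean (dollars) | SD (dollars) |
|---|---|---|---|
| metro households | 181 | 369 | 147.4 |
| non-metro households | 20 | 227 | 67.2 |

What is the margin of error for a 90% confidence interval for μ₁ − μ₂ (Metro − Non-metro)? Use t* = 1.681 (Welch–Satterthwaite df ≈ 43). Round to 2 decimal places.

31.26

Per-group SEs: s₁/√n₁ = 147.4/√181 = 10.9562, s₂/√n₂ = 67.2/√20 = 15.0264.
Unpooled SE of the difference: √(120.03831844 + 225.79269696) = 18.5965.
Margin of error = t* · SE = 1.681 × 18.5965 = 31.2607.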